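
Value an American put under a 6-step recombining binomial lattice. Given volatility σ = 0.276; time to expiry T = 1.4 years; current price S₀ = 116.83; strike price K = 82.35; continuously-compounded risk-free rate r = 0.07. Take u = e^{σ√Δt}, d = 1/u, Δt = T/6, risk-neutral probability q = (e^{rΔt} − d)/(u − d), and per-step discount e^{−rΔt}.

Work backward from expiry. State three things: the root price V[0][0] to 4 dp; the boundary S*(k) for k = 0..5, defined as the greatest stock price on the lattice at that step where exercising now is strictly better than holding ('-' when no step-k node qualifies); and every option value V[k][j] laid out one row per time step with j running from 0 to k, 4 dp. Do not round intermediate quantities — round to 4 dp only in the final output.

Δt=0.23333, u=1.14262, d=0.87518, q=0.52830, disc=e^(-rΔt)=0.98380
k=6 terminal: V=max(K-S,0) → 29.8509 13.8086 0.0000 0.0000 0.0000 0.0000 0.0000
k=5: j=0 S=59.9863 intr=22.3637 cont=21.0296 V=22.3637[EX]; j=1 S=78.3165 intr=4.0335 cont=6.4081 V=6.4081[hold]; j=2 S=102.2478 intr=0.0000 cont=0.0000 V=0.0000[hold]; j=3 S=133.4919 intr=0.0000 cont=0.0000 V=0.0000[hold]; j=4 S=174.2833 intr=0.0000 cont=0.0000 V=0.0000[hold]; j=5 S=227.5394 intr=0.0000 cont=0.0000 V=0.0000[hold]  S*(5)=59.9863
k=4: j=0 S=68.5414 intr=13.8086 cont=13.7087 V=13.8086[EX]; j=1 S=89.4857 intr=0.0000 cont=2.9738 V=2.9738[hold]; j=2 S=116.8300 intr=0.0000 cont=0.0000 V=0.0000[hold]; j=3 S=152.5300 intr=0.0000 cont=0.0000 V=0.0000[hold]; j=4 S=199.1389 intr=0.0000 cont=0.0000 V=0.0000[hold]  S*(4)=68.5414
k=3: j=0 S=78.3165 intr=4.0335 cont=7.9536 V=7.9536[hold]; j=1 S=102.2478 intr=0.0000 cont=1.3800 V=1.3800[hold]; j=2 S=133.4919 intr=0.0000 cont=0.0000 V=0.0000[hold]; j=3 S=174.2833 intr=0.0000 cont=0.0000 V=0.0000[hold]  S*(3)=-
k=2: j=0 S=89.4857 intr=0.0000 cont=4.4082 V=4.4082[hold]; j=1 S=116.8300 intr=0.0000 cont=0.6404 V=0.6404[hold]; j=2 S=152.5300 intr=0.0000 cont=0.0000 V=0.0000[hold]  S*(2)=-
k=1: j=0 S=102.2478 intr=0.0000 cont=2.3785 V=2.3785[hold]; j=1 S=133.4919 intr=0.0000 cont=0.2972 V=0.2972[hold]  S*(1)=-
k=0: j=0 S=116.8300 intr=0.0000 cont=1.2583 V=1.2583[hold]  S*(0)=-

price = 1.2583
boundary = - - - - 68.5414 59.9863
tree:
1.2583
2.3785 0.2972
4.4082 0.6404 0.0000
7.9536 1.3800 0.0000 0.0000
13.8086 2.9738 0.0000 0.0000 0.0000
22.3637 6.4081 0.0000 0.0000 0.0000 0.0000
29.8509 13.8086 0.0000 0.0000 0.0000 0.0000 0.0000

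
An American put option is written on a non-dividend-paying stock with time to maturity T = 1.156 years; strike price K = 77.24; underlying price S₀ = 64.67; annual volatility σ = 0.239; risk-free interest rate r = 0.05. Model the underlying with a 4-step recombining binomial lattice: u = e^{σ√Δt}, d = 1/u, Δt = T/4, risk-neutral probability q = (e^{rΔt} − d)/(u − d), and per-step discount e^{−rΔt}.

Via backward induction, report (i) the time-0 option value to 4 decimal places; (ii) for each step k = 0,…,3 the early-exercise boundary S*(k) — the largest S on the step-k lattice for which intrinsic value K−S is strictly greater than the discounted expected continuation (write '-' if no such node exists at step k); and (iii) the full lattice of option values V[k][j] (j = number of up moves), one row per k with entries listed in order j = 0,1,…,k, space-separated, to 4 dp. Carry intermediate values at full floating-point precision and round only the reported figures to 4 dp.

params: Δt=0.28900 u=1.13710 d=0.87943 q=0.52441 e^(-rΔt)=0.98565
t_4 payoffs: 38.5584 27.2246 12.5700 0.0000 0.0000
t_3: node(3,0) S=43.9849 payoff=33.2551 vs cont=32.1470 → 33.2551 [stop]  node(3,1) S=56.8726 payoff=20.3674 vs cont=19.2593 → 20.3674 [stop]  node(3,2) S=73.5364 payoff=3.7036 vs cont=5.8924 → 5.8924 [wait]  node(3,3) S=95.0827 payoff=0.0000 vs cont=0.0000 → 0.0000 [wait]  ⇒ S*(3)=56.8726
t_2: node(2,0) S=50.0154 payoff=27.2246 vs cont=26.1165 → 27.2246 [stop]  node(2,1) S=64.6700 payoff=12.5700 vs cont=12.5933 → 12.5933 [wait]  node(2,2) S=83.6184 payoff=0.0000 vs cont=2.7622 → 2.7622 [wait]  ⇒ S*(2)=50.0154
t_1: node(1,0) S=56.8726 payoff=20.3674 vs cont=19.2713 → 20.3674 [stop]  node(1,1) S=73.5364 payoff=3.7036 vs cont=7.3311 → 7.3311 [wait]  ⇒ S*(1)=56.8726
t_0: node(0,0) S=64.6700 payoff=12.5700 vs cont=13.3369 → 13.3369 [wait]  ⇒ S*(0)=-

price = 13.3369
boundary = - 56.8726 50.0154 56.8726
tree:
13.3369
20.3674 7.3311
27.2246 12.5933 2.7622
33.2551 20.3674 5.8924 0.0000
38.5584 27.2246 12.5700 0.0000 0.0000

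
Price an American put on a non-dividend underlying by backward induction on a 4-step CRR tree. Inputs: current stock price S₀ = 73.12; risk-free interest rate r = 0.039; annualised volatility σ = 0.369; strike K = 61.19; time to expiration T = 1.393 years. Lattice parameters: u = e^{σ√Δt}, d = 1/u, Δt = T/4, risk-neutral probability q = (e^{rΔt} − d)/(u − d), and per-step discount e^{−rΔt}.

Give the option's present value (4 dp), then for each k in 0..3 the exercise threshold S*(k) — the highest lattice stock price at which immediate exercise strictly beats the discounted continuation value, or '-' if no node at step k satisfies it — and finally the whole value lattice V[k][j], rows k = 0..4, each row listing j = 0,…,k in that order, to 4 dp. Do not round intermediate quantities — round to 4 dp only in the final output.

Δt=0.34825, u=1.24328, d=0.80432, q=0.47693, disc=e^(-rΔt)=0.98651
k=4 terminal: V=max(K-S,0) → 30.5877 13.8863 0.0000 0.0000 0.0000
k=3: j=0 S=38.0473 intr=23.1427 cont=22.3172 V=23.1427[EX]; j=1 S=58.8119 intr=2.3781 cont=7.1656 V=7.1656[hold]; j=2 S=90.9090 intr=0.0000 cont=0.0000 V=0.0000[hold]; j=3 S=140.5232 intr=0.0000 cont=0.0000 V=0.0000[hold]  S*(3)=38.0473
k=2: j=0 S=47.3037 intr=13.8863 cont=15.3134 V=15.3134[hold]; j=1 S=73.1200 intr=0.0000 cont=3.6976 V=3.6976[hold]; j=2 S=113.0258 intr=0.0000 cont=0.0000 V=0.0000[hold]  S*(2)=-
k=1: j=0 S=58.8119 intr=2.3781 cont=9.6416 V=9.6416[hold]; j=1 S=90.9090 intr=0.0000 cont=1.9080 V=1.9080[hold]  S*(1)=-
k=0: j=0 S=73.1200 intr=0.0000 cont=5.8730 V=5.8730[hold]  S*(0)=-

price = 5.8730
boundary = - - - 38.0473
tree:
5.8730
9.6416 1.9080
15.3134 3.6976 0.0000
23.1427 7.1656 0.0000 0.0000
30.5877 13.8863 0.0000 0.0000 0.0000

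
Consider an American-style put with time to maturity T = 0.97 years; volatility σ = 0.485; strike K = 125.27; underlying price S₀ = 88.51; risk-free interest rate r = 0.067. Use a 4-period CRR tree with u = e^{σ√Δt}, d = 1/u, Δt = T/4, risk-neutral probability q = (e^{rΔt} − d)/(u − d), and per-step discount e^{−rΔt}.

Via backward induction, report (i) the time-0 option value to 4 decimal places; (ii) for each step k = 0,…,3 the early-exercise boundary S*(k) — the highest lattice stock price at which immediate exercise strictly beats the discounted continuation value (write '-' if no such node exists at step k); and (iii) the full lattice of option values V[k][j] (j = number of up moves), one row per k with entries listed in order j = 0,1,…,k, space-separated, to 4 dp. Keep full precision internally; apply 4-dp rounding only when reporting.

params: Δt=0.24250 u=1.26977 d=0.78754 q=0.47454 e^(-rΔt)=0.98388
t_4 payoffs: 91.2218 70.3737 36.7600 0.0000 0.0000
t_3: node(3,0) S=43.2333 payoff=82.0367 vs cont=80.0178 → 82.0367 [stop]  node(3,1) S=69.7056 payoff=55.5644 vs cont=53.5455 → 55.5644 [stop]  node(3,2) S=112.3872 payoff=12.8828 vs cont=19.0046 → 19.0046 [wait]  node(3,3) S=181.2034 payoff=0.0000 vs cont=0.0000 → 0.0000 [wait]  ⇒ S*(3)=69.7056
t_2: node(2,0) S=54.8963 payoff=70.3737 vs cont=68.3548 → 70.3737 [stop]  node(2,1) S=88.5100 payoff=36.7600 vs cont=37.5993 → 37.5993 [wait]  node(2,2) S=142.7058 payoff=0.0000 vs cont=9.8252 → 9.8252 [wait]  ⇒ S*(2)=54.8963
t_1: node(1,0) S=69.7056 payoff=55.5644 vs cont=53.9374 → 55.5644 [stop]  node(1,1) S=112.3872 payoff=12.8828 vs cont=24.0258 → 24.0258 [wait]  ⇒ S*(1)=69.7056
t_0: node(0,0) S=88.5100 payoff=36.7600 vs cont=39.9437 → 39.9437 [wait]  ⇒ S*(0)=-

price = 39.9437
boundary = - 69.7056 54.8963 69.7056
tree:
39.9437
55.5644 24.0258
70.3737 37.5993 9.8252
82.0367 55.5644 19.0046 0.0000
91.2218 70.3737 36.7600 0.0000 0.0000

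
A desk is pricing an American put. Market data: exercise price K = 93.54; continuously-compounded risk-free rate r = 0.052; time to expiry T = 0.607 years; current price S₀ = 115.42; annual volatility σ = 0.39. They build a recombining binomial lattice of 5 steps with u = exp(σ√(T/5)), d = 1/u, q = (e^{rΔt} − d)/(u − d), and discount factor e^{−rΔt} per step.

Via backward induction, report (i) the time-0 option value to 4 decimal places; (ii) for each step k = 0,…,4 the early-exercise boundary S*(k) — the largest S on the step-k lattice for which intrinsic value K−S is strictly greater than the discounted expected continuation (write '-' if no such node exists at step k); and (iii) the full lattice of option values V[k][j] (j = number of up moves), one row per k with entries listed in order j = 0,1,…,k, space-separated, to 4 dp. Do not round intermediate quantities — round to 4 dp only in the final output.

params: Δt=0.12140 u=1.14555 d=0.87294 q=0.48931 e^(-rΔt)=0.99371
t_5 payoffs: 35.0329 16.7618 0.0000 0.0000 0.0000 0.0000
t_4: node(4,0) S=67.0229 payoff=26.5171 vs cont=25.9284 → 26.5171 [stop]  node(4,1) S=87.9533 payoff=5.5867 vs cont=8.5062 → 8.5062 [wait]  node(4,2) S=115.4200 payoff=0.0000 vs cont=0.0000 → 0.0000 [wait]  node(4,3) S=151.4642 payoff=0.0000 vs cont=0.0000 → 0.0000 [wait]  node(4,4) S=198.7645 payoff=0.0000 vs cont=0.0000 → 0.0000 [wait]  ⇒ S*(4)=67.0229
t_3: node(3,0) S=76.7782 payoff=16.7618 vs cont=17.5928 → 17.5928 [wait]  node(3,1) S=100.7550 payoff=0.0000 vs cont=4.3167 → 4.3167 [wait]  node(3,2) S=132.2195 payoff=0.0000 vs cont=0.0000 → 0.0000 [wait]  node(3,3) S=173.5099 payoff=0.0000 vs cont=0.0000 → 0.0000 [wait]  ⇒ S*(3)=-
t_2: node(2,0) S=87.9533 payoff=5.5867 vs cont=11.0268 → 11.0268 [wait]  node(2,1) S=115.4200 payoff=0.0000 vs cont=2.1906 → 2.1906 [wait]  node(2,2) S=151.4642 payoff=0.0000 vs cont=0.0000 → 0.0000 [wait]  ⇒ S*(2)=-
t_1: node(1,0) S=100.7550 payoff=0.0000 vs cont=6.6610 → 6.6610 [wait]  node(1,1) S=132.2195 payoff=0.0000 vs cont=1.1117 → 1.1117 [wait]  ⇒ S*(1)=-
t_0: node(0,0) S=115.4200 payoff=0.0000 vs cont=3.9208 → 3.9208 [wait]  ⇒ S*(0)=-

price = 3.9208
boundary = - - - - 67.0229
tree:
3.9208
6.6610 1.1117
11.0268 2.1906 0.0000
17.5928 4.3167 0.0000 0.0000
26.5171 8.5062 0.0000 0.0000 0.0000
35.0329 16.7618 0.0000 0.0000 0.0000 0.0000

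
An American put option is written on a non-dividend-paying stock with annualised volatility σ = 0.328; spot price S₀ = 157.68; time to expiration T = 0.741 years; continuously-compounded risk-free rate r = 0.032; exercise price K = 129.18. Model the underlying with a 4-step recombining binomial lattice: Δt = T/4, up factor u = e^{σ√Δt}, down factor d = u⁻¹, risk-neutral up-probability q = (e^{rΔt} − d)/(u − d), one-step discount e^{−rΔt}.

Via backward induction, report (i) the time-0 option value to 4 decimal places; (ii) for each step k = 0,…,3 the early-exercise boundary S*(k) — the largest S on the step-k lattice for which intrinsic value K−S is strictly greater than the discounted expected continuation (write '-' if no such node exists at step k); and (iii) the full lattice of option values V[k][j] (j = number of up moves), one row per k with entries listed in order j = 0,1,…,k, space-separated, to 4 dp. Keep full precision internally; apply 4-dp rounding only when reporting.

price = 5.4565
boundary = - - - 103.2391
tree:
5.4565
9.3756 1.3743
15.8007 2.6884 0.0000
25.9409 5.2590 0.0000 0.0000
39.5335 10.2874 0.0000 0.0000 0.0000

Δt=0.18525  u=1.15162  d=0.86834  q=0.48575  discount=0.99409
step 4 (expiry): payoffs max(K−S,0) = 39.5335 10.2874 0.0000 0.0000 0.0000
step 3: (k=3,j=0): S=103.2391, (K−S)⁺=25.9409, hold=25.1774 ⇒ V=25.9409 exercise | (k=3,j=1): S=136.9196, (K−S)⁺=0.0000, hold=5.2590 ⇒ V=5.2590 continue | (k=3,j=2): S=181.5881, (K−S)⁺=0.0000, hold=0.0000 ⇒ V=0.0000 continue | (k=3,j=3): S=240.8292, (K−S)⁺=0.0000, hold=0.0000 ⇒ V=0.0000 continue  boundary S*=103.2391
step 2: (k=2,j=0): S=118.8926, (K−S)⁺=10.2874, hold=15.8007 ⇒ V=15.8007 continue | (k=2,j=1): S=157.6800, (K−S)⁺=0.0000, hold=2.6884 ⇒ V=2.6884 continue | (k=2,j=2): S=209.1213, (K−S)⁺=0.0000, hold=0.0000 ⇒ V=0.0000 continue  boundary S*=-
step 1: (k=1,j=0): S=136.9196, (K−S)⁺=0.0000, hold=9.3756 ⇒ V=9.3756 continue | (k=1,j=1): S=181.5881, (K−S)⁺=0.0000, hold=1.3743 ⇒ V=1.3743 continue  boundary S*=-
step 0: (k=0,j=0): S=157.6800, (K−S)⁺=0.0000, hold=5.4565 ⇒ V=5.4565 continue  boundary S*=-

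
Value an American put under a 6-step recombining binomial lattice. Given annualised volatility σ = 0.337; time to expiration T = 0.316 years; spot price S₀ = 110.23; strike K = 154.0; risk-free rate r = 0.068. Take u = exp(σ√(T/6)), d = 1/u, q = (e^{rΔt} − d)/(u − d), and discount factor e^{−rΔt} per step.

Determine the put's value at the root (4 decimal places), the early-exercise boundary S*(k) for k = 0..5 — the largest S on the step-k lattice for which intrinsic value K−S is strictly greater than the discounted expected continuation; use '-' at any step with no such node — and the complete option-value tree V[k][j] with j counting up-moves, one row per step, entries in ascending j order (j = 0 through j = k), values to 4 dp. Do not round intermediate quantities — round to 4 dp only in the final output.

price = 43.7700
boundary = 110.2300 119.0934 110.2300 119.0934 128.6695 139.0155
tree:
43.7700
51.9737 34.9066
59.5669 43.7700 25.6495
66.5950 51.9737 34.9066 16.7164
73.1000 59.5669 43.7700 25.3305 8.3528
79.1209 66.5950 51.9737 34.9066 14.9845 1.8818
84.6937 73.1000 59.5669 43.7700 25.3305 3.8065 0.0000

Δt=0.05267, u=1.08041, d=0.92558, q=0.50385, disc=e^(-rΔt)=0.99643
k=6 terminal: V=max(K-S,0) → 84.6937 73.1000 59.5669 43.7700 25.3305 3.8065 0.0000
k=5: j=0 S=74.8791 intr=79.1209 cont=78.5704 V=79.1209[EX]; j=1 S=87.4050 intr=66.5950 cont=66.0445 V=66.5950[EX]; j=2 S=102.0263 intr=51.9737 cont=51.4232 V=51.9737[EX]; j=3 S=119.0934 intr=34.9066 cont=34.3561 V=34.9066[EX]; j=4 S=139.0155 intr=14.9845 cont=14.4339 V=14.9845[EX]; j=5 S=162.2703 intr=0.0000 cont=1.8818 V=1.8818[hold]  S*(5)=139.0155
k=4: j=0 S=80.9000 intr=73.1000 cont=72.5495 V=73.1000[EX]; j=1 S=94.4331 intr=59.5669 cont=59.0164 V=59.5669[EX]; j=2 S=110.2300 intr=43.7700 cont=43.2195 V=43.7700[EX]; j=3 S=128.6695 intr=25.3305 cont=24.7800 V=25.3305[EX]; j=4 S=150.1935 intr=3.8065 cont=8.3528 V=8.3528[hold]  S*(4)=128.6695
k=3: j=0 S=87.4050 intr=66.5950 cont=66.0445 V=66.5950[EX]; j=1 S=102.0263 intr=51.9737 cont=51.4232 V=51.9737[EX]; j=2 S=119.0934 intr=34.9066 cont=34.3561 V=34.9066[EX]; j=3 S=139.0155 intr=14.9845 cont=16.7164 V=16.7164[hold]  S*(3)=119.0934
k=2: j=0 S=94.4331 intr=59.5669 cont=59.0164 V=59.5669[EX]; j=1 S=110.2300 intr=43.7700 cont=43.2195 V=43.7700[EX]; j=2 S=128.6695 intr=25.3305 cont=25.6495 V=25.6495[hold]  S*(2)=110.2300
k=1: j=0 S=102.0263 intr=51.9737 cont=51.4232 V=51.9737[EX]; j=1 S=119.0934 intr=34.9066 cont=34.5162 V=34.9066[EX]  S*(1)=119.0934
k=0: j=0 S=110.2300 intr=43.7700 cont=43.2195 V=43.7700[EX]  S*(0)=110.2300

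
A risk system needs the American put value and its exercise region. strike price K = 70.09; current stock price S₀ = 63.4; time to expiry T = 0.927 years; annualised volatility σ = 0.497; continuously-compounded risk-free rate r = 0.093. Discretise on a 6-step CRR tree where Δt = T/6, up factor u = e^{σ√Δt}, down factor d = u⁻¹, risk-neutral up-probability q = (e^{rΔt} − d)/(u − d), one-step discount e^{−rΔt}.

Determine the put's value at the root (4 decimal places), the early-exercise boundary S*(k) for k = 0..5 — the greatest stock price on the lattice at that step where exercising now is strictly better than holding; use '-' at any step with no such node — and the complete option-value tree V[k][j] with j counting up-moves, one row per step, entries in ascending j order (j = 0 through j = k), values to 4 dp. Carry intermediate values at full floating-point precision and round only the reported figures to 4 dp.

Δt=0.15450  u=1.21574  d=0.82254  q=0.48812  discount=0.98573
step 6 (expiry): payoffs max(K−S,0) = 50.4544 41.0681 27.1949 6.6900 0.0000 0.0000 0.0000
step 5: (k=5,j=0): S=23.8718, (K−S)⁺=46.2182, hold=45.2183 ⇒ V=46.2182 exercise | (k=5,j=1): S=35.2831, (K−S)⁺=34.8069, hold=33.8070 ⇒ V=34.8069 exercise | (k=5,j=2): S=52.1493, (K−S)⁺=17.9407, hold=16.9408 ⇒ V=17.9407 exercise | (k=5,j=3): S=77.0779, (K−S)⁺=0.0000, hold=3.3756 ⇒ V=3.3756 continue | (k=5,j=4): S=113.9231, (K−S)⁺=0.0000, hold=0.0000 ⇒ V=0.0000 continue | (k=5,j=5): S=168.3811, (K−S)⁺=0.0000, hold=0.0000 ⇒ V=0.0000 continue  boundary S*=52.1493
step 4: (k=4,j=0): S=29.0219, (K−S)⁺=41.0681, hold=40.0682 ⇒ V=41.0681 exercise | (k=4,j=1): S=42.8951, (K−S)⁺=27.1949, hold=26.1950 ⇒ V=27.1949 exercise | (k=4,j=2): S=63.4000, (K−S)⁺=6.6900, hold=10.6766 ⇒ V=10.6766 continue | (k=4,j=3): S=93.7068, (K−S)⁺=0.0000, hold=1.7032 ⇒ V=1.7032 continue | (k=4,j=4): S=138.5009, (K−S)⁺=0.0000, hold=0.0000 ⇒ V=0.0000 continue  boundary S*=42.8951
step 3: (k=3,j=0): S=35.2831, (K−S)⁺=34.8069, hold=33.8070 ⇒ V=34.8069 exercise | (k=3,j=1): S=52.1493, (K−S)⁺=17.9407, hold=18.8590 ⇒ V=18.8590 continue | (k=3,j=2): S=77.0779, (K−S)⁺=0.0000, hold=6.2067 ⇒ V=6.2067 continue | (k=3,j=3): S=113.9231, (K−S)⁺=0.0000, hold=0.8594 ⇒ V=0.8594 continue  boundary S*=35.2831
step 2: (k=2,j=0): S=42.8951, (K−S)⁺=27.1949, hold=26.6369 ⇒ V=27.1949 exercise | (k=2,j=1): S=63.4000, (K−S)⁺=6.6900, hold=12.5022 ⇒ V=12.5022 continue | (k=2,j=2): S=93.7068, (K−S)⁺=0.0000, hold=3.5453 ⇒ V=3.5453 continue  boundary S*=42.8951
step 1: (k=1,j=0): S=52.1493, (K−S)⁺=17.9407, hold=19.7374 ⇒ V=19.7374 continue | (k=1,j=1): S=77.0779, (K−S)⁺=0.0000, hold=8.0141 ⇒ V=8.0141 continue  boundary S*=-
step 0: (k=0,j=0): S=63.4000, (K−S)⁺=6.6900, hold=13.8151 ⇒ V=13.8151 continue  boundary S*=-

price = 13.8151
boundary = - - 42.8951 35.2831 42.8951 52.1493
tree:
13.8151
19.7374 8.0141
27.1949 12.5022 3.5453
34.8069 18.8590 6.2067 0.8594
41.0681 27.1949 10.6766 1.7032 0.0000
46.2182 34.8069 17.9407 3.3756 0.0000 0.0000
50.4544 41.0681 27.1949 6.6900 0.0000 0.0000 0.0000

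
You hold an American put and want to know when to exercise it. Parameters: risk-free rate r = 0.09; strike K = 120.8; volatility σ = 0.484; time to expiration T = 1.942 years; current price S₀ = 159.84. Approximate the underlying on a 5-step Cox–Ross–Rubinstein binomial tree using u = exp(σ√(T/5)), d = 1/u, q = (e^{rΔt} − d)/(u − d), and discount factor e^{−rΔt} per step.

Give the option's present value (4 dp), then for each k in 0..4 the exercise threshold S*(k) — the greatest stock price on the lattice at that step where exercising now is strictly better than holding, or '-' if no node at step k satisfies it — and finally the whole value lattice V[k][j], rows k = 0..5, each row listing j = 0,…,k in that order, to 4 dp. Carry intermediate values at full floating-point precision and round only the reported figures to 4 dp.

price = 13.1977
boundary = - - - 64.6677 87.4353
tree:
13.1977
22.1511 4.5948
36.0601 8.9080 0.3207
56.1323 17.2503 0.6428 0.0000
72.9714 33.3647 1.2881 0.0000 0.0000
85.4256 56.1323 2.5813 0.0000 0.0000 0.0000

Δt=0.38840, u=1.35207, d=0.73961, q=0.48324, disc=e^(-rΔt)=0.96565
k=5 terminal: V=max(K-S,0) → 85.4256 56.1323 2.5813 0.0000 0.0000 0.0000
k=4: j=0 S=47.8286 intr=72.9714 cont=68.8216 V=72.9714[EX]; j=1 S=87.4353 intr=33.3647 cont=29.2150 V=33.3647[EX]; j=2 S=159.8400 intr=0.0000 cont=1.2881 V=1.2881[hold]; j=3 S=292.2027 intr=0.0000 cont=0.0000 V=0.0000[hold]; j=4 S=534.1744 intr=0.0000 cont=0.0000 V=0.0000[hold]  S*(4)=87.4353
k=3: j=0 S=64.6677 intr=56.1323 cont=51.9826 V=56.1323[EX]; j=1 S=118.2187 intr=2.5813 cont=17.2503 V=17.2503[hold]; j=2 S=216.1150 intr=0.0000 cont=0.6428 V=0.6428[hold]; j=3 S=395.0787 intr=0.0000 cont=0.0000 V=0.0000[hold]  S*(3)=64.6677
k=2: j=0 S=87.4353 intr=33.3647 cont=36.0601 V=36.0601[hold]; j=1 S=159.8400 intr=0.0000 cont=8.9080 V=8.9080[hold]; j=2 S=292.2027 intr=0.0000 cont=0.3207 V=0.3207[hold]  S*(2)=-
k=1: j=0 S=118.2187 intr=2.5813 cont=22.1511 V=22.1511[hold]; j=1 S=216.1150 intr=0.0000 cont=4.5948 V=4.5948[hold]  S*(1)=-
k=0: j=0 S=159.8400 intr=0.0000 cont=13.1977 V=13.1977[hold]  S*(0)=-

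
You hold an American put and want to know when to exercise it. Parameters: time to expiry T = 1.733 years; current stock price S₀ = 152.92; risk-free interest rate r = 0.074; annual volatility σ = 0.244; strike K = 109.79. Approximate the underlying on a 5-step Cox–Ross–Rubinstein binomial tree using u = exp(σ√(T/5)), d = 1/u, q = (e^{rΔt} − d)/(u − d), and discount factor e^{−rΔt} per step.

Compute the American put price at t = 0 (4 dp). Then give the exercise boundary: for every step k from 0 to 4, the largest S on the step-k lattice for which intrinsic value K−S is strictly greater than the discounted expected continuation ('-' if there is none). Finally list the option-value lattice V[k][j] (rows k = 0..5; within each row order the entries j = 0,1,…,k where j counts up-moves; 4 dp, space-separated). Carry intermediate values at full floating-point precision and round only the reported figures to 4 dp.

params: Δt=0.34660 u=1.15448 d=0.86619 q=0.55427 e^(-rΔt)=0.97468
t_5 payoffs: 35.2253 10.4085 0.0000 0.0000 0.0000 0.0000
t_4: node(4,0) S=86.0834 payoff=23.7066 vs cont=20.9264 → 23.7066 [stop]  node(4,1) S=114.7339 payoff=0.0000 vs cont=4.5219 → 4.5219 [wait]  node(4,2) S=152.9200 payoff=0.0000 vs cont=0.0000 → 0.0000 [wait]  node(4,3) S=203.8152 payoff=0.0000 vs cont=0.0000 → 0.0000 [wait]  node(4,4) S=271.6496 payoff=0.0000 vs cont=0.0000 → 0.0000 [wait]  ⇒ S*(4)=86.0834
t_3: node(3,0) S=99.3815 payoff=10.4085 vs cont=12.7421 → 12.7421 [wait]  node(3,1) S=132.4580 payoff=0.0000 vs cont=1.9645 → 1.9645 [wait]  node(3,2) S=176.5430 payoff=0.0000 vs cont=0.0000 → 0.0000 [wait]  node(3,3) S=235.3005 payoff=0.0000 vs cont=0.0000 → 0.0000 [wait]  ⇒ S*(3)=-
t_2: node(2,0) S=114.7339 payoff=0.0000 vs cont=6.5970 → 6.5970 [wait]  node(2,1) S=152.9200 payoff=0.0000 vs cont=0.8535 → 0.8535 [wait]  node(2,2) S=203.8152 payoff=0.0000 vs cont=0.0000 → 0.0000 [wait]  ⇒ S*(2)=-
t_1: node(1,0) S=132.4580 payoff=0.0000 vs cont=3.3271 → 3.3271 [wait]  node(1,1) S=176.5430 payoff=0.0000 vs cont=0.3708 → 0.3708 [wait]  ⇒ S*(1)=-
t_0: node(0,0) S=152.9200 payoff=0.0000 vs cont=1.6458 → 1.6458 [wait]  ⇒ S*(0)=-

price = 1.6458
boundary = - - - - 86.0834
tree:
1.6458
3.3271 0.3708
6.5970 0.8535 0.0000
12.7421 1.9645 0.0000 0.0000
23.7066 4.5219 0.0000 0.0000 0.0000
35.2253 10.4085 0.0000 0.0000 0.0000 0.0000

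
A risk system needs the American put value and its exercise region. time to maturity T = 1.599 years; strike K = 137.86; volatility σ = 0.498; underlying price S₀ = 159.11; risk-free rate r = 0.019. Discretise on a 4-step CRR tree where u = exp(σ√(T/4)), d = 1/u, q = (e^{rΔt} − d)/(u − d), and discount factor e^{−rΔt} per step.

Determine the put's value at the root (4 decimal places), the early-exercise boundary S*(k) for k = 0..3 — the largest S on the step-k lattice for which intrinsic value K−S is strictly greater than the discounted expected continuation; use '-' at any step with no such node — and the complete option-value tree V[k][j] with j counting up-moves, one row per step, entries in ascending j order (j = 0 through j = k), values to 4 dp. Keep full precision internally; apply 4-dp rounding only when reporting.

price = 25.6461
boundary = - - - 61.8680
tree:
25.6461
38.4260 9.4187
55.5434 16.7629 0.0000
75.9920 29.8337 0.0000 0.0000
92.7033 53.0963 0.0000 0.0000 0.0000

Δt=0.39975, u=1.37007, d=0.72989, q=0.43384, disc=e^(-rΔt)=0.99243
k=4 terminal: V=max(K-S,0) → 92.7033 53.0963 0.0000 0.0000 0.0000
k=3: j=0 S=61.8680 intr=75.9920 cont=74.9489 V=75.9920[EX]; j=1 S=116.1325 intr=21.7275 cont=29.8337 V=29.8337[hold]; j=2 S=217.9924 intr=0.0000 cont=0.0000 V=0.0000[hold]; j=3 S=409.1939 intr=0.0000 cont=0.0000 V=0.0000[hold]  S*(3)=61.8680
k=2: j=0 S=84.7637 intr=53.0963 cont=55.5434 V=55.5434[hold]; j=1 S=159.1100 intr=0.0000 cont=16.7629 V=16.7629[hold]; j=2 S=298.6656 intr=0.0000 cont=0.0000 V=0.0000[hold]  S*(2)=-
k=1: j=0 S=116.1325 intr=21.7275 cont=38.4260 V=38.4260[hold]; j=1 S=217.9924 intr=0.0000 cont=9.4187 V=9.4187[hold]  S*(1)=-
k=0: j=0 S=159.1100 intr=0.0000 cont=25.6461 V=25.6461[hold]  S*(0)=-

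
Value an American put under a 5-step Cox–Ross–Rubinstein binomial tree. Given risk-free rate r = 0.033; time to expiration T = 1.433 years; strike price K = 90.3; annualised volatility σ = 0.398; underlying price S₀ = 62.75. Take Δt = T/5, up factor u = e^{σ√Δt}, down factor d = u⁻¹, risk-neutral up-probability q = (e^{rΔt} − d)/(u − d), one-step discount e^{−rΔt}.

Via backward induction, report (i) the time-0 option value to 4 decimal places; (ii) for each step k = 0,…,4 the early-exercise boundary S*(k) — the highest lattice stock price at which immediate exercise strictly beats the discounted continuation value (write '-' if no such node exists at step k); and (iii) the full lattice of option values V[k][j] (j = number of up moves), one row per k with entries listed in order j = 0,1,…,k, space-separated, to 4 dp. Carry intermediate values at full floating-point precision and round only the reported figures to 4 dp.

Δt=0.28660  u=1.23747  d=0.80810  q=0.46906  discount=0.99059
step 5 (expiry): payoffs max(K−S,0) = 68.6758 57.1862 39.5917 12.6487 0.0000 0.0000
step 4: (k=4,j=0): S=26.7593, (K−S)⁺=63.5407, hold=62.6907 ⇒ V=63.5407 exercise | (k=4,j=1): S=40.9774, (K−S)⁺=49.3226, hold=48.4726 ⇒ V=49.3226 exercise | (k=4,j=2): S=62.7500, (K−S)⁺=27.5500, hold=26.7000 ⇒ V=27.5500 exercise | (k=4,j=3): S=96.0912, (K−S)⁺=0.0000, hold=6.6524 ⇒ V=6.6524 continue | (k=4,j=4): S=147.1476, (K−S)⁺=0.0000, hold=0.0000 ⇒ V=0.0000 continue  boundary S*=62.7500
step 3: (k=3,j=0): S=33.1138, (K−S)⁺=57.1862, hold=56.3362 ⇒ V=57.1862 exercise | (k=3,j=1): S=50.7083, (K−S)⁺=39.5917, hold=38.7417 ⇒ V=39.5917 exercise | (k=3,j=2): S=77.6513, (K−S)⁺=12.6487, hold=17.5806 ⇒ V=17.5806 continue | (k=3,j=3): S=118.9100, (K−S)⁺=0.0000, hold=3.4988 ⇒ V=3.4988 continue  boundary S*=50.7083
step 2: (k=2,j=0): S=40.9774, (K−S)⁺=49.3226, hold=48.4726 ⇒ V=49.3226 exercise | (k=2,j=1): S=62.7500, (K−S)⁺=27.5500, hold=28.9916 ⇒ V=28.9916 continue | (k=2,j=2): S=96.0912, (K−S)⁺=0.0000, hold=10.8720 ⇒ V=10.8720 continue  boundary S*=40.9774
step 1: (k=1,j=0): S=50.7083, (K−S)⁺=39.5917, hold=39.4115 ⇒ V=39.5917 exercise | (k=1,j=1): S=77.6513, (K−S)⁺=12.6487, hold=20.2994 ⇒ V=20.2994 continue  boundary S*=50.7083
step 0: (k=0,j=0): S=62.7500, (K−S)⁺=27.5500, hold=30.2549 ⇒ V=30.2549 continue  boundary S*=-

price = 30.2549
boundary = - 50.7083 40.9774 50.7083 62.7500
tree:
30.2549
39.5917 20.2994
49.3226 28.9916 10.8720
57.1862 39.5917 17.5806 3.4988
63.5407 49.3226 27.5500 6.6524 0.0000
68.6758 57.1862 39.5917 12.6487 0.0000 0.0000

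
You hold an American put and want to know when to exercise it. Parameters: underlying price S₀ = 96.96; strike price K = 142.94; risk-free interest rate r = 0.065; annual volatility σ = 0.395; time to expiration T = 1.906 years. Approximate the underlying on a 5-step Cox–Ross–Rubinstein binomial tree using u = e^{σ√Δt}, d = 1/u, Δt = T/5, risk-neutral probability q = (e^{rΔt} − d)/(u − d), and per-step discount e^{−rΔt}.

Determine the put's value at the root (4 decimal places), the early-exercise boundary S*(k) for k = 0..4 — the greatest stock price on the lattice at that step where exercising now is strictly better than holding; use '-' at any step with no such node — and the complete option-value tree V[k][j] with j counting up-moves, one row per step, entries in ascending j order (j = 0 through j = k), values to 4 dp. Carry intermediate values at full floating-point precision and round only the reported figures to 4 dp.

price = 47.9774
boundary = - 75.9762 59.5336 75.9762 96.9600
tree:
47.9774
66.9638 30.6916
83.4064 46.4178 15.9110
96.2905 66.9638 27.4306 4.7478
106.3862 83.4064 45.9800 9.5478 0.0000
114.2971 96.2905 66.9638 19.2007 0.0000 0.0000

Δt=0.38120, u=1.27619, d=0.78358, q=0.49026, disc=e^(-rΔt)=0.97553
k=5 terminal: V=max(K-S,0) → 114.2971 96.2905 66.9638 19.2007 0.0000 0.0000
k=4: j=0 S=36.5538 intr=106.3862 cont=102.8880 V=106.3862[EX]; j=1 S=59.5336 intr=83.4064 cont=79.9081 V=83.4064[EX]; j=2 S=96.9600 intr=45.9800 cont=42.4818 V=45.9800[EX]; j=3 S=157.9148 intr=0.0000 cont=9.5478 V=9.5478[hold]; j=4 S=257.1893 intr=0.0000 cont=0.0000 V=0.0000[hold]  S*(4)=96.9600
k=3: j=0 S=46.6495 intr=96.2905 cont=92.7922 V=96.2905[EX]; j=1 S=75.9762 intr=66.9638 cont=63.4656 V=66.9638[EX]; j=2 S=123.7393 intr=19.2007 cont=27.4306 V=27.4306[hold]; j=3 S=201.5292 intr=0.0000 cont=4.7478 V=4.7478[hold]  S*(3)=75.9762
k=2: j=0 S=59.5336 intr=83.4064 cont=79.9081 V=83.4064[EX]; j=1 S=96.9600 intr=45.9800 cont=46.4178 V=46.4178[hold]; j=2 S=157.9148 intr=0.0000 cont=15.9110 V=15.9110[hold]  S*(2)=59.5336
k=1: j=0 S=75.9762 intr=66.9638 cont=63.6750 V=66.9638[EX]; j=1 S=123.7393 intr=19.2007 cont=30.6916 V=30.6916[hold]  S*(1)=75.9762
k=0: j=0 S=96.9600 intr=45.9800 cont=47.9774 V=47.9774[hold]  S*(0)=-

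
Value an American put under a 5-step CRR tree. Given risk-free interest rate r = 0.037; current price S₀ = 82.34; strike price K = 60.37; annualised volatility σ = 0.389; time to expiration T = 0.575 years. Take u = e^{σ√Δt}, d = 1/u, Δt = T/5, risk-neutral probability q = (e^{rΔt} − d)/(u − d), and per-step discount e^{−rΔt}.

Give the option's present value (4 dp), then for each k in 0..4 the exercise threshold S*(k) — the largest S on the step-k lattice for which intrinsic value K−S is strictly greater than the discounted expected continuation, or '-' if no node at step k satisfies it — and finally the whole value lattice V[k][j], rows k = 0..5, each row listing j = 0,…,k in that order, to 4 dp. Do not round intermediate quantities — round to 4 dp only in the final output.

params: Δt=0.11500 u=1.14101 d=0.87641 q=0.48318 e^(-rΔt)=0.99575
t_5 payoffs: 17.7947 4.9407 0.0000 0.0000 0.0000 0.0000
t_4: node(4,0) S=48.5790 payoff=11.7910 vs cont=11.5347 → 11.7910 [stop]  node(4,1) S=63.2455 payoff=0.0000 vs cont=2.5426 → 2.5426 [wait]  node(4,2) S=82.3400 payoff=0.0000 vs cont=0.0000 → 0.0000 [wait]  node(4,3) S=107.1993 payoff=0.0000 vs cont=0.0000 → 0.0000 [wait]  node(4,4) S=139.5639 payoff=0.0000 vs cont=0.0000 → 0.0000 [wait]  ⇒ S*(4)=48.5790
t_3: node(3,0) S=55.4293 payoff=4.9407 vs cont=7.2912 → 7.2912 [wait]  node(3,1) S=72.1640 payoff=0.0000 vs cont=1.3085 → 1.3085 [wait]  node(3,2) S=93.9510 payoff=0.0000 vs cont=0.0000 → 0.0000 [wait]  node(3,3) S=122.3158 payoff=0.0000 vs cont=0.0000 → 0.0000 [wait]  ⇒ S*(3)=-
t_2: node(2,0) S=63.2455 payoff=0.0000 vs cont=4.3818 → 4.3818 [wait]  node(2,1) S=82.3400 payoff=0.0000 vs cont=0.6734 → 0.6734 [wait]  node(2,2) S=107.1993 payoff=0.0000 vs cont=0.0000 → 0.0000 [wait]  ⇒ S*(2)=-
t_1: node(1,0) S=72.1640 payoff=0.0000 vs cont=2.5789 → 2.5789 [wait]  node(1,1) S=93.9510 payoff=0.0000 vs cont=0.3465 → 0.3465 [wait]  ⇒ S*(1)=-
t_0: node(0,0) S=82.3400 payoff=0.0000 vs cont=1.4939 → 1.4939 [wait]  ⇒ S*(0)=-

price = 1.4939
boundary = - - - - 48.5790
tree:
1.4939
2.5789 0.3465
4.3818 0.6734 0.0000
7.2912 1.3085 0.0000 0.0000
11.7910 2.5426 0.0000 0.0000 0.0000
17.7947 4.9407 0.0000 0.0000 0.0000 0.0000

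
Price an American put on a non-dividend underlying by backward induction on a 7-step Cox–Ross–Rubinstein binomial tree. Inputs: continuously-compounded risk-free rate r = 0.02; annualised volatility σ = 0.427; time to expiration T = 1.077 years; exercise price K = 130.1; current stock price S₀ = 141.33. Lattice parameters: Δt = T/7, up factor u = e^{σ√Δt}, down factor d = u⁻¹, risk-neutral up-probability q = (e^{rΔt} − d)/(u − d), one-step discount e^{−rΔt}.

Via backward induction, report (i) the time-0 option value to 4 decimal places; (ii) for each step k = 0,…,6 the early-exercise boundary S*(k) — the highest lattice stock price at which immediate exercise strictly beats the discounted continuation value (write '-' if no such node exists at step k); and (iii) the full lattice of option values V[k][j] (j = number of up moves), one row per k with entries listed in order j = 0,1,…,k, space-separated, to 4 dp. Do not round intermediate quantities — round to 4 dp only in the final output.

params: Δt=0.15386 u=1.18233 d=0.84579 q=0.46738 e^(-rΔt)=0.99693
t_7 payoffs: 86.3420 68.9303 44.5903 10.5651 0.0000 0.0000 0.0000 0.0000
t_6: node(6,0) S=51.7365 payoff=78.3635 vs cont=77.9638 → 78.3635 [stop]  node(6,1) S=72.3229 payoff=57.7771 vs cont=57.3774 → 57.7771 [stop]  node(6,2) S=101.1009 payoff=28.9991 vs cont=28.5994 → 28.9991 [stop]  node(6,3) S=141.3300 payoff=0.0000 vs cont=5.6099 → 5.6099 [wait]  node(6,4) S=197.5666 payoff=0.0000 vs cont=0.0000 → 0.0000 [wait]  node(6,5) S=276.1804 payoff=0.0000 vs cont=0.0000 → 0.0000 [wait]  node(6,6) S=386.0753 payoff=0.0000 vs cont=0.0000 → 0.0000 [wait]  ⇒ S*(6)=101.1009
t_5: node(5,0) S=61.1697 payoff=68.9303 vs cont=68.5306 → 68.9303 [stop]  node(5,1) S=85.5097 payoff=44.5903 vs cont=44.1906 → 44.5903 [stop]  node(5,2) S=119.5349 payoff=10.5651 vs cont=18.0119 → 18.0119 [wait]  node(5,3) S=167.0990 payoff=0.0000 vs cont=2.9787 → 2.9787 [wait]  node(5,4) S=233.5894 payoff=0.0000 vs cont=0.0000 → 0.0000 [wait]  node(5,5) S=326.5370 payoff=0.0000 vs cont=0.0000 → 0.0000 [wait]  ⇒ S*(5)=85.5097
t_4: node(4,0) S=72.3229 payoff=57.7771 vs cont=57.3774 → 57.7771 [stop]  node(4,1) S=101.1009 payoff=28.9991 vs cont=32.0691 → 32.0691 [wait]  node(4,2) S=141.3300 payoff=0.0000 vs cont=10.9519 → 10.9519 [wait]  node(4,3) S=197.5666 payoff=0.0000 vs cont=1.5816 → 1.5816 [wait]  node(4,4) S=276.1804 payoff=0.0000 vs cont=0.0000 → 0.0000 [wait]  ⇒ S*(4)=72.3229
t_3: node(3,0) S=85.5097 payoff=44.5903 vs cont=45.6210 → 45.6210 [wait]  node(3,1) S=119.5349 payoff=10.5651 vs cont=22.1311 → 22.1311 [wait]  node(3,2) S=167.0990 payoff=0.0000 vs cont=6.5522 → 6.5522 [wait]  node(3,3) S=233.5894 payoff=0.0000 vs cont=0.8398 → 0.8398 [wait]  ⇒ S*(3)=-
t_2: node(2,0) S=101.1009 payoff=28.9991 vs cont=34.5358 → 34.5358 [wait]  node(2,1) S=141.3300 payoff=0.0000 vs cont=14.8042 → 14.8042 [wait]  node(2,2) S=197.5666 payoff=0.0000 vs cont=3.8704 → 3.8704 [wait]  ⇒ S*(2)=-
t_1: node(1,0) S=119.5349 payoff=10.5651 vs cont=25.2358 → 25.2358 [wait]  node(1,1) S=167.0990 payoff=0.0000 vs cont=9.6641 → 9.6641 [wait]  ⇒ S*(1)=-
t_0: node(0,0) S=141.3300 payoff=0.0000 vs cont=17.9027 → 17.9027 [wait]  ⇒ S*(0)=-

price = 17.9027
boundary = - - - - 72.3229 85.5097 101.1009
tree:
17.9027
25.2358 9.6641
34.5358 14.8042 3.8704
45.6210 22.1311 6.5522 0.8398
57.7771 32.0691 10.9519 1.5816 0.0000
68.9303 44.5903 18.0119 2.9787 0.0000 0.0000
78.3635 57.7771 28.9991 5.6099 0.0000 0.0000 0.0000
86.3420 68.9303 44.5903 10.5651 0.0000 0.0000 0.0000 0.0000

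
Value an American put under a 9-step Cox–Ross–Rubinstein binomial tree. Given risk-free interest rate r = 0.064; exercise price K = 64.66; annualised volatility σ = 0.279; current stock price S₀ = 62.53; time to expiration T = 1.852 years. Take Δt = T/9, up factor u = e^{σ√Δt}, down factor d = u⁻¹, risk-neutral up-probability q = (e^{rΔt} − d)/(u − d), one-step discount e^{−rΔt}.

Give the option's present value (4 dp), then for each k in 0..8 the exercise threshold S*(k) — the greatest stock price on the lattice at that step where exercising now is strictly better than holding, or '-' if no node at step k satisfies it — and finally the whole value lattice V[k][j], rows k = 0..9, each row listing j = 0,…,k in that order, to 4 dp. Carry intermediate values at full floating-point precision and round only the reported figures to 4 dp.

price = 7.8142
boundary = - - 48.5465 42.7753 48.5465 42.7753 48.5465 42.7753 48.5465
tree:
7.8142
11.3922 4.7187
16.1135 7.3353 2.4298
21.8847 11.0641 4.0888 0.9642
26.9699 16.1135 6.6966 1.7918 0.2266
31.4505 21.8847 10.6065 3.2672 0.4791 0.0000
35.3985 26.9699 16.1135 5.8061 1.0127 0.0000 0.0000
38.8771 31.4505 21.8847 9.9480 2.1405 0.0000 0.0000 0.0000
41.9422 35.3985 26.9699 16.1135 4.5245 0.0000 0.0000 0.0000 0.0000
44.6429 38.8771 31.4505 21.8847 9.5636 0.0000 0.0000 0.0000 0.0000 0.0000

Δt=0.20578  u=1.13492  d=0.88112  q=0.52064  discount=0.98692
step 9 (expiry): payoffs max(K−S,0) = 44.6429 38.8771 31.4505 21.8847 9.5636 0.0000 0.0000 0.0000 0.0000 0.0000
step 8: (k=8,j=0): S=22.7178, (K−S)⁺=41.9422, hold=41.0962 ⇒ V=41.9422 exercise | (k=8,j=1): S=29.2615, (K−S)⁺=35.3985, hold=34.5525 ⇒ V=35.3985 exercise | (k=8,j=2): S=37.6901, (K−S)⁺=26.9699, hold=26.1239 ⇒ V=26.9699 exercise | (k=8,j=3): S=48.5465, (K−S)⁺=16.1135, hold=15.2675 ⇒ V=16.1135 exercise | (k=8,j=4): S=62.5300, (K−S)⁺=2.1300, hold=4.5245 ⇒ V=4.5245 continue | (k=8,j=5): S=80.5413, (K−S)⁺=0.0000, hold=0.0000 ⇒ V=0.0000 continue | (k=8,j=6): S=103.7407, (K−S)⁺=0.0000, hold=0.0000 ⇒ V=0.0000 continue | (k=8,j=7): S=133.6225, (K−S)⁺=0.0000, hold=0.0000 ⇒ V=0.0000 continue | (k=8,j=8): S=172.1115, (K−S)⁺=0.0000, hold=0.0000 ⇒ V=0.0000 continue  boundary S*=48.5465
step 7: (k=7,j=0): S=25.7829, (K−S)⁺=38.8771, hold=38.0311 ⇒ V=38.8771 exercise | (k=7,j=1): S=33.2095, (K−S)⁺=31.4505, hold=30.6045 ⇒ V=31.4505 exercise | (k=7,j=2): S=42.7753, (K−S)⁺=21.8847, hold=21.0387 ⇒ V=21.8847 exercise | (k=7,j=3): S=55.0964, (K−S)⁺=9.5636, hold=9.9480 ⇒ V=9.9480 continue | (k=7,j=4): S=70.9665, (K−S)⁺=0.0000, hold=2.1405 ⇒ V=2.1405 continue | (k=7,j=5): S=91.4080, (K−S)⁺=0.0000, hold=0.0000 ⇒ V=0.0000 continue | (k=7,j=6): S=117.7374, (K−S)⁺=0.0000, hold=0.0000 ⇒ V=0.0000 continue | (k=7,j=7): S=151.6508, (K−S)⁺=0.0000, hold=0.0000 ⇒ V=0.0000 continue  boundary S*=42.7753
step 6: (k=6,j=0): S=29.2615, (K−S)⁺=35.3985, hold=34.5525 ⇒ V=35.3985 exercise | (k=6,j=1): S=37.6901, (K−S)⁺=26.9699, hold=26.1239 ⇒ V=26.9699 exercise | (k=6,j=2): S=48.5465, (K−S)⁺=16.1135, hold=15.4650 ⇒ V=16.1135 exercise | (k=6,j=3): S=62.5300, (K−S)⁺=2.1300, hold=5.8061 ⇒ V=5.8061 continue | (k=6,j=4): S=80.5413, (K−S)⁺=0.0000, hold=1.0127 ⇒ V=1.0127 continue | (k=6,j=5): S=103.7407, (K−S)⁺=0.0000, hold=0.0000 ⇒ V=0.0000 continue | (k=6,j=6): S=133.6225, (K−S)⁺=0.0000, hold=0.0000 ⇒ V=0.0000 continue  boundary S*=48.5465
step 5: (k=5,j=0): S=33.2095, (K−S)⁺=31.4505, hold=30.6045 ⇒ V=31.4505 exercise | (k=5,j=1): S=42.7753, (K−S)⁺=21.8847, hold=21.0387 ⇒ V=21.8847 exercise | (k=5,j=2): S=55.0964, (K−S)⁺=9.5636, hold=10.6065 ⇒ V=10.6065 continue | (k=5,j=3): S=70.9665, (K−S)⁺=0.0000, hold=3.2672 ⇒ V=3.2672 continue | (k=5,j=4): S=91.4080, (K−S)⁺=0.0000, hold=0.4791 ⇒ V=0.4791 continue | (k=5,j=5): S=117.7374, (K−S)⁺=0.0000, hold=0.0000 ⇒ V=0.0000 continue  boundary S*=42.7753
step 4: (k=4,j=0): S=37.6901, (K−S)⁺=26.9699, hold=26.1239 ⇒ V=26.9699 exercise | (k=4,j=1): S=48.5465, (K−S)⁺=16.1135, hold=15.8034 ⇒ V=16.1135 exercise | (k=4,j=2): S=62.5300, (K−S)⁺=2.1300, hold=6.6966 ⇒ V=6.6966 continue | (k=4,j=3): S=80.5413, (K−S)⁺=0.0000, hold=1.7918 ⇒ V=1.7918 continue | (k=4,j=4): S=103.7407, (K−S)⁺=0.0000, hold=0.2266 ⇒ V=0.2266 continue  boundary S*=48.5465
step 3: (k=3,j=0): S=42.7753, (K−S)⁺=21.8847, hold=21.0387 ⇒ V=21.8847 exercise | (k=3,j=1): S=55.0964, (K−S)⁺=9.5636, hold=11.0641 ⇒ V=11.0641 continue | (k=3,j=2): S=70.9665, (K−S)⁺=0.0000, hold=4.0888 ⇒ V=4.0888 continue | (k=3,j=3): S=91.4080, (K−S)⁺=0.0000, hold=0.9642 ⇒ V=0.9642 continue  boundary S*=42.7753
step 2: (k=2,j=0): S=48.5465, (K−S)⁺=16.1135, hold=16.0385 ⇒ V=16.1135 exercise | (k=2,j=1): S=62.5300, (K−S)⁺=2.1300, hold=7.3353 ⇒ V=7.3353 continue | (k=2,j=2): S=80.5413, (K−S)⁺=0.0000, hold=2.4298 ⇒ V=2.4298 continue  boundary S*=48.5465
step 1: (k=1,j=0): S=55.0964, (K−S)⁺=9.5636, hold=11.3922 ⇒ V=11.3922 continue | (k=1,j=1): S=70.9665, (K−S)⁺=0.0000, hold=4.7187 ⇒ V=4.7187 continue  boundary S*=-
step 0: (k=0,j=0): S=62.5300, (K−S)⁺=2.1300, hold=7.8142 ⇒ V=7.8142 continue  boundary S*=-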